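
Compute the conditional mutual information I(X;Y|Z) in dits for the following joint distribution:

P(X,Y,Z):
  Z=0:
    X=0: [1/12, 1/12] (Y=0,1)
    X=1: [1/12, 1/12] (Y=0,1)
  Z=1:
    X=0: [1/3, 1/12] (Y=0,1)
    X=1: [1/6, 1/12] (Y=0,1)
0.0032 dits

Conditional mutual information: I(X;Y|Z) = H(X|Z) + H(Y|Z) - H(X,Y|Z)

H(Z) = 0.2764
H(X,Z) = 0.5683 → H(X|Z) = 0.2919
H(Y,Z) = 0.5396 → H(Y|Z) = 0.2632
H(X,Y,Z) = 0.8283 → H(X,Y|Z) = 0.5519

I(X;Y|Z) = 0.2919 + 0.2632 - 0.5519 = 0.0032 dits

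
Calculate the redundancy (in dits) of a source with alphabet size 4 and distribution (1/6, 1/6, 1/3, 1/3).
0.0246 dits

Redundancy measures how far a source is from maximum entropy:
R = H_max - H(X)

Maximum entropy for 4 symbols: H_max = log_10(4) = 0.6021 dits
Actual entropy: H(X) = 0.5775 dits
Redundancy: R = 0.6021 - 0.5775 = 0.0246 dits

This redundancy represents potential for compression: the source could be compressed by 0.0246 dits per symbol.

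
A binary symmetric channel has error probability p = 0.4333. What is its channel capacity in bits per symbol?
0.0129 bits

For a binary symmetric channel (BSC) with error probability p:
Capacity C = 1 - H(p) bits per symbol

where H(p) = -p log₂(p) - (1-p) log₂(1-p) is the binary entropy function.

H(0.4333) = 0.9871 bits
C = 1 - 0.9871 = 0.0129 bits per symbol

This means we can reliably transmit up to 0.0129 bits of information per channel use.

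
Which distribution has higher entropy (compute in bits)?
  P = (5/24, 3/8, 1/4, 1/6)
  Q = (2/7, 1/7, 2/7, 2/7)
Q

Computing entropies in bits:
H(P) = 1.9329
H(Q) = 1.9502

Distribution Q has higher entropy.

Intuition: The distribution closer to uniform (more spread out) has higher entropy.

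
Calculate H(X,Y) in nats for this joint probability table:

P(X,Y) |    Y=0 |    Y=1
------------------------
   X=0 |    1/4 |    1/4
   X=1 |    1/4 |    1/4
1.3863 nats

Joint entropy is H(X,Y) = -Σ_{x,y} p(x,y) log p(x,y).

Summing over all non-zero entries:
H(X,Y) = -[1/4·log_e(1/4) + 1/4·log_e(1/4) + 1/4·log_e(1/4) + 1/4·log_e(1/4)]
H(X,Y) = 1.3863 nats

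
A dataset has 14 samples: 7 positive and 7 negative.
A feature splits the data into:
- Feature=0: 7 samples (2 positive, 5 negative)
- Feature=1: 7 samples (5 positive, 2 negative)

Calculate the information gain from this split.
0.1369 bits

Information Gain = H(Y) - H(Y|Feature)

Before split:
P(positive) = 7/14 = 0.5000
H(Y) = 1.0000 bits

After split:
Feature=0: H = 0.8631 bits (weight = 7/14)
Feature=1: H = 0.8631 bits (weight = 7/14)
H(Y|Feature) = (7/14)×0.8631 + (7/14)×0.8631 = 0.8631 bits

Information Gain = 1.0000 - 0.8631 = 0.1369 bits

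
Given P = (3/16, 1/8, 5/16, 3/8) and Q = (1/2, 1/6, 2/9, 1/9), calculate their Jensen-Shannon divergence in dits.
0.0347 dits

Jensen-Shannon divergence is:
JSD(P||Q) = 0.5 × D_KL(P||M) + 0.5 × D_KL(Q||M)
where M = 0.5 × (P + Q) is the mixture distribution.

M = 0.5 × (3/16, 1/8, 5/16, 3/8) + 0.5 × (1/2, 1/6, 2/9, 1/9) = (11/32, 0.145833, 0.267361, 0.243056)

D_KL(P||M) = 0.0341 dits
D_KL(Q||M) = 0.0354 dits

JSD(P||Q) = 0.5 × 0.0341 + 0.5 × 0.0354 = 0.0347 dits

Unlike KL divergence, JSD is symmetric and bounded: 0 ≤ JSD ≤ log(2).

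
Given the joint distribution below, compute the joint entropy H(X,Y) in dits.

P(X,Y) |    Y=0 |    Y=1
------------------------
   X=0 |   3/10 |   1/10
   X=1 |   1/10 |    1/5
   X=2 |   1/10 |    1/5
0.7365 dits

Joint entropy is H(X,Y) = -Σ_{x,y} p(x,y) log p(x,y).

Summing over all non-zero entries:
H(X,Y) = -[3/10·log_10(3/10) + 1/10·log_10(1/10) + 1/10·log_10(1/10) + 1/5·log_10(1/5) + 1/10·log_10(1/10) + 1/5·log_10(1/5)]
H(X,Y) = 0.7365 dits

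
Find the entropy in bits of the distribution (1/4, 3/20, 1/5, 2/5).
1.9037 bits

Shannon entropy is H(X) = -Σ p(x) log p(x).

For P = (1/4, 3/20, 1/5, 2/5):
H = -1/4 × log_2(1/4) -3/20 × log_2(3/20) -1/5 × log_2(1/5) -2/5 × log_2(2/5)
H = 1.9037 bits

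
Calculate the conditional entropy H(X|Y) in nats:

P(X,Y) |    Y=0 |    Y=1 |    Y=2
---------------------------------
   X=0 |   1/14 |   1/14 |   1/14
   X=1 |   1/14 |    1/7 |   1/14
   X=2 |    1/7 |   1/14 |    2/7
0.9659 nats

Using the chain rule: H(X|Y) = H(X,Y) - H(Y)

First, compute H(X,Y) = 2.0449 nats

Marginal P(Y) = (2/7, 2/7, 3/7)
H(Y) = 1.0790 nats

H(X|Y) = H(X,Y) - H(Y) = 2.0449 - 1.0790 = 0.9659 nats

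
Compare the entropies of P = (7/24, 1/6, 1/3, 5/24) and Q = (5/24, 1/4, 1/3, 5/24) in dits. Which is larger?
Q

Computing entropies in dits:
H(P) = 0.5867
H(Q) = 0.5934

Distribution Q has higher entropy.

Intuition: The distribution closer to uniform (more spread out) has higher entropy.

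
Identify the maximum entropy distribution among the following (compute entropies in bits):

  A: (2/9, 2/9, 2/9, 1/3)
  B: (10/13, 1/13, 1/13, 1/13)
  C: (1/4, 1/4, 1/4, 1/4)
C

For a discrete distribution over n outcomes, entropy is maximized by the uniform distribution.

Computing entropies:
H(A) = 1.9749 bits
H(B) = 1.1451 bits
H(C) = 2.0000 bits

The uniform distribution (where all probabilities equal 1/4) achieves the maximum entropy of log_2(4) = 2.0000 bits.

Distribution C has the highest entropy.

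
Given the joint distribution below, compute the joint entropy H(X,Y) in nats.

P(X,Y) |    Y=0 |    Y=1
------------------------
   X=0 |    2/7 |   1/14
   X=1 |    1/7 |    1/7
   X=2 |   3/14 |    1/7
1.7105 nats

Joint entropy is H(X,Y) = -Σ_{x,y} p(x,y) log p(x,y).

Summing over all non-zero entries:
H(X,Y) = -[2/7·log_e(2/7) + 1/14·log_e(1/14) + 1/7·log_e(1/7) + 1/7·log_e(1/7) + 3/14·log_e(3/14) + 1/7·log_e(1/7)]
H(X,Y) = 1.7105 nats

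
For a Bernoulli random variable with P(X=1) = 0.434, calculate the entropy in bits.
0.9874 bits

The binary entropy function is:
H(p) = -p log(p) - (1-p) log(1-p)

H(0.434) = -0.434 × log_2(0.434) - 0.566 × log_2(0.566)
H(0.434) = 0.9874 bits

Note: Binary entropy is maximized at p=0.5 (H=1 bit) and minimized at p=0 or p=1 (H=0).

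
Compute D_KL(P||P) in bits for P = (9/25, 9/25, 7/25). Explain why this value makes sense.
0.0000 bits

KL divergence satisfies the Gibbs inequality: D_KL(P||Q) ≥ 0 for all distributions P, Q.

D_KL(P||Q) = Σ p(x) log(p(x)/q(x))
Each term is p(x) × log_2(p(x)/p(x)) = p(x) × log_2(1) = 0, so the sum is 0.
D_KL(P||Q) = 0.0000 bits

When P = Q, the KL divergence is exactly 0, as there is no 'divergence' between identical distributions.

This non-negativity is a fundamental property: relative entropy cannot be negative because it measures how different Q is from P.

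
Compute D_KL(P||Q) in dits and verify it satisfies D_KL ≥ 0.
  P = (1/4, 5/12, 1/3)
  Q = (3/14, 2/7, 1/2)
0.0263 dits

KL divergence satisfies the Gibbs inequality: D_KL(P||Q) ≥ 0 for all distributions P, Q.

D_KL(P||Q) = Σ p(x) log(p(x)/q(x))
Term by term:
  x=0: 1/4 × log_10[(1/4)/(3/14)] = 0.0167
  x=1: 5/12 × log_10[(5/12)/(2/7)] = 0.0683
  x=2: 1/3 × log_10[(1/3)/(1/2)] = -0.0587
D_KL(P||Q) = 0.0263 dits

D_KL(P||Q) = 0.0263 ≥ 0 ✓

This non-negativity is a fundamental property: relative entropy cannot be negative because it measures how different Q is from P.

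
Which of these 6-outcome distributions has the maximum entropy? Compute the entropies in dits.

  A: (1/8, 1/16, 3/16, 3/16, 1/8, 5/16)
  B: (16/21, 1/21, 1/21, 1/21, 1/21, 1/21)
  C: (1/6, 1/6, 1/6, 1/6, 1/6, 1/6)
C

For a discrete distribution over n outcomes, entropy is maximized by the uniform distribution.

Computing entropies:
H(A) = 0.7315 dits
H(B) = 0.4048 dits
H(C) = 0.7782 dits

The uniform distribution (where all probabilities equal 1/6) achieves the maximum entropy of log_10(6) = 0.7782 dits.

Distribution C has the highest entropy.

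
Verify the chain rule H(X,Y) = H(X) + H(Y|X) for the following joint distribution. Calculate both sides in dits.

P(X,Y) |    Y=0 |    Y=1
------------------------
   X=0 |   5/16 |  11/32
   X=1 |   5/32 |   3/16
H(X,Y) = 0.5796, H(X) = 0.2795, H(Y|X) = 0.3001 (all in dits)

Chain rule: H(X,Y) = H(X) + H(Y|X)

Left side — joint entropy directly:
H(X,Y) = -Σ p(x,y) log p(x,y) = 0.5796 dits

Right side — compute H(Y|X) from the conditional distributions:
P(X) = (21/32, 11/32), so H(X) = 0.2795 dits
H(Y|X) = Σ_x P(X=x) · H(Y|X=x):
  P(Y|X=0) = (10/21, 11/21), H(Y|X=0) = 0.3005, weight P(X=0) = 21/32
  P(Y|X=1) = (5/11, 6/11), H(Y|X=1) = 0.2992, weight P(X=1) = 11/32
H(Y|X) = 0.3001 dits

H(X) + H(Y|X) = 0.2795 + 0.3001 = 0.5796 dits

Both sides equal 0.5796 dits. ✓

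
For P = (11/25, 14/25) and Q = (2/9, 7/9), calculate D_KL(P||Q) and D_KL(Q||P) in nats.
D_KL(P||Q) = 0.1166, D_KL(Q||P) = 0.1037

KL divergence is not symmetric: D_KL(P||Q) ≠ D_KL(Q||P) in general.

D_KL(P||Q) = 0.1166 nats
D_KL(Q||P) = 0.1037 nats

No, they are not equal!

This asymmetry is why KL divergence is not a true distance metric.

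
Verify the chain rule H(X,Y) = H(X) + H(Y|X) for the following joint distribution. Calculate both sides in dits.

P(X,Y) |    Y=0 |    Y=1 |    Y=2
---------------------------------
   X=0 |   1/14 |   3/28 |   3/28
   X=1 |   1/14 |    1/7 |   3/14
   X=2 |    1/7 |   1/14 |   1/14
H(X,Y) = 0.9201, H(X) = 0.4686, H(Y|X) = 0.4515 (all in dits)

Chain rule: H(X,Y) = H(X) + H(Y|X)

Left side — joint entropy directly:
H(X,Y) = -Σ p(x,y) log p(x,y) = 0.9201 dits

Right side — compute H(Y|X) from the conditional distributions:
P(X) = (2/7, 3/7, 2/7), so H(X) = 0.4686 dits
H(Y|X) = Σ_x P(X=x) · H(Y|X=x):
  P(Y|X=0) = (1/4, 3/8, 3/8), H(Y|X=0) = 0.4700, weight P(X=0) = 2/7
  P(Y|X=1) = (1/6, 1/3, 1/2), H(Y|X=1) = 0.4392, weight P(X=1) = 3/7
  P(Y|X=2) = (1/2, 1/4, 1/4), H(Y|X=2) = 0.4515, weight P(X=2) = 2/7
H(Y|X) = 0.4515 dits

H(X) + H(Y|X) = 0.4686 + 0.4515 = 0.9201 dits

Both sides equal 0.9201 dits. ✓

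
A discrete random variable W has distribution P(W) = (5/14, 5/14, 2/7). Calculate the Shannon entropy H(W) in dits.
0.4748 dits

Shannon entropy is H(X) = -Σ p(x) log p(x).

For P = (5/14, 5/14, 2/7):
H = -5/14 × log_10(5/14) -5/14 × log_10(5/14) -2/7 × log_10(2/7)
H = 0.4748 dits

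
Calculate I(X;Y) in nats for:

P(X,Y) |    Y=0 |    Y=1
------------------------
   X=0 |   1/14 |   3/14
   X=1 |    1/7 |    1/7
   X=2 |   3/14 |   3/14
0.0271 nats

Mutual information: I(X;Y) = H(X) + H(Y) - H(X,Y)

Marginals:
P(X) = (2/7, 2/7, 3/7), H(X) = 1.0790 nats
P(Y) = (3/7, 4/7), H(Y) = 0.6829 nats

Joint entropy: H(X,Y) = 1.7348 nats

I(X;Y) = 1.0790 + 0.6829 - 1.7348 = 0.0271 nats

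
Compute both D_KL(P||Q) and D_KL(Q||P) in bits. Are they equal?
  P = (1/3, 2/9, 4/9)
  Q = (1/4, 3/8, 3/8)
D_KL(P||Q) = 0.0795, D_KL(Q||P) = 0.0874

KL divergence is not symmetric: D_KL(P||Q) ≠ D_KL(Q||P) in general.

D_KL(P||Q) = 0.0795 bits
D_KL(Q||P) = 0.0874 bits

No, they are not equal!

This asymmetry is why KL divergence is not a true distance metric.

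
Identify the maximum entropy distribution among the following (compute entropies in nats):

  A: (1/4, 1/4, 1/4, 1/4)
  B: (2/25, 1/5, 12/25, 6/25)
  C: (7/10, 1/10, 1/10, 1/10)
A

For a discrete distribution over n outcomes, entropy is maximized by the uniform distribution.

Computing entropies:
H(A) = 1.3863 nats
H(B) = 1.2188 nats
H(C) = 0.9404 nats

The uniform distribution (where all probabilities equal 1/4) achieves the maximum entropy of log_e(4) = 1.3863 nats.

Distribution A has the highest entropy.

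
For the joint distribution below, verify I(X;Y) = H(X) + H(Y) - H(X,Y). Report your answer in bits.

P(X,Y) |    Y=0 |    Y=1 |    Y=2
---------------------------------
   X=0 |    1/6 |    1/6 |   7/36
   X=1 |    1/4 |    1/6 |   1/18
I(X;Y) = 0.0688 bits

Mutual information has multiple equivalent forms:
- I(X;Y) = H(X) - H(X|Y)
- I(X;Y) = H(Y) - H(Y|X)
- I(X;Y) = H(X) + H(Y) - H(X,Y)

Computing all quantities:
H(X) = 0.9978, H(Y) = 1.5546, H(X,Y) = 2.4835
H(X|Y) = 0.9289, H(Y|X) = 1.4858

Verification:
H(X) - H(X|Y) = 0.9978 - 0.9289 = 0.0688
H(Y) - H(Y|X) = 1.5546 - 1.4858 = 0.0688
H(X) + H(Y) - H(X,Y) = 0.9978 + 1.5546 - 2.4835 = 0.0688

All forms give I(X;Y) = 0.0688 bits. ✓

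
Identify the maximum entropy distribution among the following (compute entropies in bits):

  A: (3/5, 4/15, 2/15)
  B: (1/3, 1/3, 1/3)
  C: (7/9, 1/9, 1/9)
B

For a discrete distribution over n outcomes, entropy is maximized by the uniform distribution.

Computing entropies:
H(A) = 1.3383 bits
H(B) = 1.5850 bits
H(C) = 0.9864 bits

The uniform distribution (where all probabilities equal 1/3) achieves the maximum entropy of log_2(3) = 1.5850 bits.

Distribution B has the highest entropy.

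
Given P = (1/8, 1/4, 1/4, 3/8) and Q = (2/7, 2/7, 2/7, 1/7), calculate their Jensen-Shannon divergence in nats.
0.0443 nats

Jensen-Shannon divergence is:
JSD(P||Q) = 0.5 × D_KL(P||M) + 0.5 × D_KL(Q||M)
where M = 0.5 × (P + Q) is the mixture distribution.

M = 0.5 × (1/8, 1/4, 1/4, 3/8) + 0.5 × (2/7, 2/7, 2/7, 1/7) = (0.205357, 0.267857, 0.267857, 0.258929)

D_KL(P||M) = 0.0423 nats
D_KL(Q||M) = 0.0463 nats

JSD(P||Q) = 0.5 × 0.0423 + 0.5 × 0.0463 = 0.0443 nats

Unlike KL divergence, JSD is symmetric and bounded: 0 ≤ JSD ≤ log(2).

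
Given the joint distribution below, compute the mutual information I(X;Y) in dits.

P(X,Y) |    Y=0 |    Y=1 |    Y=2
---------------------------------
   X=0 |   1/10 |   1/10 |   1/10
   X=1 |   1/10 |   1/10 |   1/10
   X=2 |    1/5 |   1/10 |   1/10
0.0060 dits

Mutual information: I(X;Y) = H(X) + H(Y) - H(X,Y)

Marginals:
P(X) = (3/10, 3/10, 2/5), H(X) = 0.4729 dits
P(Y) = (2/5, 3/10, 3/10), H(Y) = 0.4729 dits

Joint entropy: H(X,Y) = 0.9398 dits

I(X;Y) = 0.4729 + 0.4729 - 0.9398 = 0.0060 dits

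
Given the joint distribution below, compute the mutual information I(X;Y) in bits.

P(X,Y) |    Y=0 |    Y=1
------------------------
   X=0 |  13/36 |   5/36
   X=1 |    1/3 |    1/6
0.0026 bits

Mutual information: I(X;Y) = H(X) + H(Y) - H(X,Y)

Marginals:
P(X) = (1/2, 1/2), H(X) = 1.0000 bits
P(Y) = (25/36, 11/36), H(Y) = 0.8880 bits

Joint entropy: H(X,Y) = 1.8854 bits

I(X;Y) = 1.0000 + 0.8880 - 1.8854 = 0.0026 bits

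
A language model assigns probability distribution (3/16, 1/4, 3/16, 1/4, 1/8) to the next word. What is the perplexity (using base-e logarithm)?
4.8589

Perplexity is e^H (or exp(H) for natural log).

First, H = -Σ p log p = 1.5808 nats
Perplexity = e^1.5808 = 4.8589

Interpretation: The model's uncertainty is equivalent to choosing uniformly among 4.9 options.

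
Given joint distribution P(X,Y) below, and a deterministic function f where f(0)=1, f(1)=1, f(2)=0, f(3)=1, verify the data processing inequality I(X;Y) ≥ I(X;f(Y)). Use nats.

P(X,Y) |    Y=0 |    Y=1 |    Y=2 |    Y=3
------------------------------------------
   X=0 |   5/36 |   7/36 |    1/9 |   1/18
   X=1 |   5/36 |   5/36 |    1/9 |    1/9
I(X;Y) = 0.0141, I(X;f(Y)) = 0.0000, inequality holds: 0.0141 ≥ 0.0000

Data Processing Inequality: For any Markov chain X → Y → Z, we have I(X;Y) ≥ I(X;Z).

Here Z = f(Y) is a deterministic function of Y, forming X → Y → Z.

Original I(X;Y) = 0.0141 nats

After applying f:
P(X,Z) where Z=f(Y):
- P(X,Z=0) = P(X,Y=2)
- P(X,Z=1) = P(X,Y=0) + P(X,Y=1) + P(X,Y=3)

I(X;Z) = I(X;f(Y)) = 0.0000 nats

Verification: 0.0141 ≥ 0.0000 ✓

Information cannot be created by processing; the function f can only lose information about X.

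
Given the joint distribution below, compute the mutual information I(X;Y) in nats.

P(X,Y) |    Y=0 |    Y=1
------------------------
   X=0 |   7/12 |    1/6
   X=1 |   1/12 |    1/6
0.0801 nats

Mutual information: I(X;Y) = H(X) + H(Y) - H(X,Y)

Marginals:
P(X) = (3/4, 1/4), H(X) = 0.5623 nats
P(Y) = (2/3, 1/3), H(Y) = 0.6365 nats

Joint entropy: H(X,Y) = 1.1187 nats

I(X;Y) = 0.5623 + 0.6365 - 1.1187 = 0.0801 nats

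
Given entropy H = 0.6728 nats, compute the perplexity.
1.9597

Perplexity is e^H (or exp(H) for natural log).

H = 0.6728 nats
Perplexity = e^0.6728 = 1.9597

Interpretation: The model's uncertainty is equivalent to choosing uniformly among 2.0 options.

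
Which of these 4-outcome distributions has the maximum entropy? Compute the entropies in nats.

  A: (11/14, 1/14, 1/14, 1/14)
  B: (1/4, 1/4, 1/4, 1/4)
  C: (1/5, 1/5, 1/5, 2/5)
B

For a discrete distribution over n outcomes, entropy is maximized by the uniform distribution.

Computing entropies:
H(A) = 0.7550 nats
H(B) = 1.3863 nats
H(C) = 1.3322 nats

The uniform distribution (where all probabilities equal 1/4) achieves the maximum entropy of log_e(4) = 1.3863 nats.

Distribution B has the highest entropy.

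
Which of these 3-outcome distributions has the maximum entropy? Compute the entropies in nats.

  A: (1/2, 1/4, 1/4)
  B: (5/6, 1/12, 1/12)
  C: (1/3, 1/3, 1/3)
C

For a discrete distribution over n outcomes, entropy is maximized by the uniform distribution.

Computing entropies:
H(A) = 1.0397 nats
H(B) = 0.5661 nats
H(C) = 1.0986 nats

The uniform distribution (where all probabilities equal 1/3) achieves the maximum entropy of log_e(3) = 1.0986 nats.

Distribution C has the highest entropy.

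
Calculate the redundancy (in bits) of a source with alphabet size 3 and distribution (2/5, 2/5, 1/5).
0.0630 bits

Redundancy measures how far a source is from maximum entropy:
R = H_max - H(X)

Maximum entropy for 3 symbols: H_max = log_2(3) = 1.5850 bits
Actual entropy: H(X) = 1.5219 bits
Redundancy: R = 1.5850 - 1.5219 = 0.0630 bits

This redundancy represents potential for compression: the source could be compressed by 0.0630 bits per symbol.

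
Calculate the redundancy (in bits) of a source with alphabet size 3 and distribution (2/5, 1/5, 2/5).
0.0630 bits

Redundancy measures how far a source is from maximum entropy:
R = H_max - H(X)

Maximum entropy for 3 symbols: H_max = log_2(3) = 1.5850 bits
Actual entropy: H(X) = 1.5219 bits
Redundancy: R = 1.5850 - 1.5219 = 0.0630 bits

This redundancy represents potential for compression: the source could be compressed by 0.0630 bits per symbol.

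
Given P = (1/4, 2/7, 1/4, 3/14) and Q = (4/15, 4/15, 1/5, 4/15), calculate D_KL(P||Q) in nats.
0.0125 nats

KL divergence: D_KL(P||Q) = Σ p(x) log(p(x)/q(x))

Computing term by term:
  x=0: 1/4 × log_e[(1/4)/(4/15)] = 1/4 × -0.0645 = -0.0161
  x=1: 2/7 × log_e[(2/7)/(4/15)] = 2/7 × 0.0690 = 0.0197
  x=2: 1/4 × log_e[(1/4)/(1/5)] = 1/4 × 0.2231 = 0.0558
  x=3: 3/14 × log_e[(3/14)/(4/15)] = 3/14 × -0.2187 = -0.0469

D_KL(P||Q) = 0.0125 nats

Note: KL divergence is always non-negative and equals 0 iff P = Q.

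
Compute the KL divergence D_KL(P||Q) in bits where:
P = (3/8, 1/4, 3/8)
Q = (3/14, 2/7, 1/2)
0.0990 bits

KL divergence: D_KL(P||Q) = Σ p(x) log(p(x)/q(x))

Computing term by term:
  x=0: 3/8 × log_2[(3/8)/(3/14)] = 3/8 × 0.8074 = 0.3028
  x=1: 1/4 × log_2[(1/4)/(2/7)] = 1/4 × -0.1926 = -0.0482
  x=2: 3/8 × log_2[(3/8)/(1/2)] = 3/8 × -0.4150 = -0.1556

D_KL(P||Q) = 0.0990 bits

Note: KL divergence is always non-negative and equals 0 iff P = Q.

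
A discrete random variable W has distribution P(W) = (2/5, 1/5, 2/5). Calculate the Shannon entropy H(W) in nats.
1.0549 nats

Shannon entropy is H(X) = -Σ p(x) log p(x).

For P = (2/5, 1/5, 2/5):
H = -2/5 × log_e(2/5) -1/5 × log_e(1/5) -2/5 × log_e(2/5)
H = 1.0549 nats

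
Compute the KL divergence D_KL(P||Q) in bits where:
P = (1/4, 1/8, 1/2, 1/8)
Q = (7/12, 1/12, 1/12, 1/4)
0.9350 bits

KL divergence: D_KL(P||Q) = Σ p(x) log(p(x)/q(x))

Computing term by term:
  x=0: 1/4 × log_2[(1/4)/(7/12)] = 1/4 × -1.2224 = -0.3056
  x=1: 1/8 × log_2[(1/8)/(1/12)] = 1/8 × 0.5850 = 0.0731
  x=2: 1/2 × log_2[(1/2)/(1/12)] = 1/2 × 2.5850 = 1.2925
  x=3: 1/8 × log_2[(1/8)/(1/4)] = 1/8 × -1.0000 = -0.1250

D_KL(P||Q) = 0.9350 bits

Note: KL divergence is always non-negative and equals 0 iff P = Q.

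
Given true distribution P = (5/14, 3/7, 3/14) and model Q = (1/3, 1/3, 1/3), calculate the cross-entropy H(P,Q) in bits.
1.5850 bits

Cross-entropy: H(P,Q) = -Σ p(x) log q(x)

Alternatively: H(P,Q) = H(P) + D_KL(P||Q)
H(P) = 1.5306 bits
D_KL(P||Q) = 0.0543 bits

H(P,Q) = 1.5306 + 0.0543 = 1.5850 bits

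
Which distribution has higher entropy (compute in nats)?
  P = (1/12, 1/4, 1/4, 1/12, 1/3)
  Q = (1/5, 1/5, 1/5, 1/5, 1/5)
Q

Computing entropies in nats:
H(P) = 1.4735
H(Q) = 1.6094

Distribution Q has higher entropy.

Intuition: The distribution closer to uniform (more spread out) has higher entropy.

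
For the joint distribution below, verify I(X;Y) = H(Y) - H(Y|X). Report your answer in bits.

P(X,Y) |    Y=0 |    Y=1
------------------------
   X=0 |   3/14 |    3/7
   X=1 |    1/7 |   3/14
I(X;Y) = 0.0032 bits

Mutual information has multiple equivalent forms:
- I(X;Y) = H(X) - H(X|Y)
- I(X;Y) = H(Y) - H(Y|X)
- I(X;Y) = H(X) + H(Y) - H(X,Y)

Computing all quantities:
H(X) = 0.9403, H(Y) = 0.9403, H(X,Y) = 1.8774
H(X|Y) = 0.9371, H(Y|X) = 0.9371

Verification:
H(X) - H(X|Y) = 0.9403 - 0.9371 = 0.0032
H(Y) - H(Y|X) = 0.9403 - 0.9371 = 0.0032
H(X) + H(Y) - H(X,Y) = 0.9403 + 0.9403 - 1.8774 = 0.0032

All forms give I(X;Y) = 0.0032 bits. ✓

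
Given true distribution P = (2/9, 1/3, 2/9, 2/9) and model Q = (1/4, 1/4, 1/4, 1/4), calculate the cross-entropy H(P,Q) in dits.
0.6021 dits

Cross-entropy: H(P,Q) = -Σ p(x) log q(x)

Alternatively: H(P,Q) = H(P) + D_KL(P||Q)
H(P) = 0.5945 dits
D_KL(P||Q) = 0.0075 dits

H(P,Q) = 0.5945 + 0.0075 = 0.6021 dits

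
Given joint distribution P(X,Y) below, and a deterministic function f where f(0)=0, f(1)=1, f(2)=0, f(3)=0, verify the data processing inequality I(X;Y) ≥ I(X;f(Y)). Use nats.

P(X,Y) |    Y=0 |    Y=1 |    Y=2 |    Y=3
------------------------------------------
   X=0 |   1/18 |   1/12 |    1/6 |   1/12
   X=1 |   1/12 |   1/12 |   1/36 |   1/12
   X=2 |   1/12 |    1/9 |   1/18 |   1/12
I(X;Y) = 0.0595, I(X;f(Y)) = 0.0069, inequality holds: 0.0595 ≥ 0.0069

Data Processing Inequality: For any Markov chain X → Y → Z, we have I(X;Y) ≥ I(X;Z).

Here Z = f(Y) is a deterministic function of Y, forming X → Y → Z.

Original I(X;Y) = 0.0595 nats

After applying f:
P(X,Z) where Z=f(Y):
- P(X,Z=0) = P(X,Y=0) + P(X,Y=2) + P(X,Y=3)
- P(X,Z=1) = P(X,Y=1)

I(X;Z) = I(X;f(Y)) = 0.0069 nats

Verification: 0.0595 ≥ 0.0069 ✓

Information cannot be created by processing; the function f can only lose information about X.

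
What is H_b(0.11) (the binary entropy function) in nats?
0.3465 nats

The binary entropy function is:
H(p) = -p log(p) - (1-p) log(1-p)

H(0.11) = -0.11 × log_e(0.11) - 0.89 × log_e(0.89)
H(0.11) = 0.3465 nats

Note: Binary entropy is maximized at p=0.5 (H=1 bit) and minimized at p=0 or p=1 (H=0).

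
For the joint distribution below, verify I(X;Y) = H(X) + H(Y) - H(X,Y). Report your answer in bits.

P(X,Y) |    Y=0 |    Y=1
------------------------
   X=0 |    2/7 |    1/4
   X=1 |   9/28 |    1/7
I(X;Y) = 0.0192 bits

Mutual information has multiple equivalent forms:
- I(X;Y) = H(X) - H(X|Y)
- I(X;Y) = H(Y) - H(Y|X)
- I(X;Y) = H(X) + H(Y) - H(X,Y)

Computing all quantities:
H(X) = 0.9963, H(Y) = 0.9666, H(X,Y) = 1.9438
H(X|Y) = 0.9771, H(Y|X) = 0.9474

Verification:
H(X) - H(X|Y) = 0.9963 - 0.9771 = 0.0192
H(Y) - H(Y|X) = 0.9666 - 0.9474 = 0.0192
H(X) + H(Y) - H(X,Y) = 0.9963 + 0.9666 - 1.9438 = 0.0192

All forms give I(X;Y) = 0.0192 bits. ✓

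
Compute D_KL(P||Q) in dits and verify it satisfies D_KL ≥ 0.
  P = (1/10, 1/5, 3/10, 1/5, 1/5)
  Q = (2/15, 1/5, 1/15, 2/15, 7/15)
0.1451 dits

KL divergence satisfies the Gibbs inequality: D_KL(P||Q) ≥ 0 for all distributions P, Q.

D_KL(P||Q) = Σ p(x) log(p(x)/q(x))
Term by term:
  x=0: 1/10 × log_10[(1/10)/(2/15)] = -0.0125
  x=1: 1/5 × log_10[(1/5)/(1/5)] = 0.0000
  x=2: 3/10 × log_10[(3/10)/(1/15)] = 0.1960
  x=3: 1/5 × log_10[(1/5)/(2/15)] = 0.0352
  x=4: 1/5 × log_10[(1/5)/(7/15)] = -0.0736
D_KL(P||Q) = 0.1451 dits

D_KL(P||Q) = 0.1451 ≥ 0 ✓

This non-negativity is a fundamental property: relative entropy cannot be negative because it measures how different Q is from P.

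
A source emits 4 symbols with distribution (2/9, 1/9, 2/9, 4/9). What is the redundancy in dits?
0.0492 dits

Redundancy measures how far a source is from maximum entropy:
R = H_max - H(X)

Maximum entropy for 4 symbols: H_max = log_10(4) = 0.6021 dits
Actual entropy: H(X) = 0.5529 dits
Redundancy: R = 0.6021 - 0.5529 = 0.0492 dits

This redundancy represents potential for compression: the source could be compressed by 0.0492 dits per symbol.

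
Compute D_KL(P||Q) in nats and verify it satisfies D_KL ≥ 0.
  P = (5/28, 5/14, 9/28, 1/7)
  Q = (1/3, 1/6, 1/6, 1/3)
0.2508 nats

KL divergence satisfies the Gibbs inequality: D_KL(P||Q) ≥ 0 for all distributions P, Q.

D_KL(P||Q) = Σ p(x) log(p(x)/q(x))
Term by term:
  x=0: 5/28 × log_e[(5/28)/(1/3)] = -0.1115
  x=1: 5/14 × log_e[(5/14)/(1/6)] = 0.2722
  x=2: 9/28 × log_e[(9/28)/(1/6)] = 0.2111
  x=3: 1/7 × log_e[(1/7)/(1/3)] = -0.1210
D_KL(P||Q) = 0.2508 nats

D_KL(P||Q) = 0.2508 ≥ 0 ✓

This non-negativity is a fundamental property: relative entropy cannot be negative because it measures how different Q is from P.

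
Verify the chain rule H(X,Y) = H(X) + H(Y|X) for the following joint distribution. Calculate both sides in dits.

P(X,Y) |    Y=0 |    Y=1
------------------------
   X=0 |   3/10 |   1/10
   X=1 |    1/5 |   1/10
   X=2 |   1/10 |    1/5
H(X,Y) = 0.7365, H(X) = 0.4729, H(Y|X) = 0.2635 (all in dits)

Chain rule: H(X,Y) = H(X) + H(Y|X)

Left side — joint entropy directly:
H(X,Y) = -Σ p(x,y) log p(x,y) = 0.7365 dits

Right side — compute H(Y|X) from the conditional distributions:
P(X) = (2/5, 3/10, 3/10), so H(X) = 0.4729 dits
H(Y|X) = Σ_x P(X=x) · H(Y|X=x):
  P(Y|X=0) = (3/4, 1/4), H(Y|X=0) = 0.2442, weight P(X=0) = 2/5
  P(Y|X=1) = (2/3, 1/3), H(Y|X=1) = 0.2764, weight P(X=1) = 3/10
  P(Y|X=2) = (1/3, 2/3), H(Y|X=2) = 0.2764, weight P(X=2) = 3/10
H(Y|X) = 0.2635 dits

H(X) + H(Y|X) = 0.4729 + 0.2635 = 0.7365 dits

Both sides equal 0.7365 dits. ✓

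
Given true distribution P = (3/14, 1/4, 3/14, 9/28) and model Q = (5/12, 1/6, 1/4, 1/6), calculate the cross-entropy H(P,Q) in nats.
1.5085 nats

Cross-entropy: H(P,Q) = -Σ p(x) log q(x)

Alternatively: H(P,Q) = H(P) + D_KL(P||Q)
H(P) = 1.3716 nats
D_KL(P||Q) = 0.1369 nats

H(P,Q) = 1.3716 + 0.1369 = 1.5085 nats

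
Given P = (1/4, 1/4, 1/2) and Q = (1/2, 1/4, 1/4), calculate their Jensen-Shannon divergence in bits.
0.0613 bits

Jensen-Shannon divergence is:
JSD(P||Q) = 0.5 × D_KL(P||M) + 0.5 × D_KL(Q||M)
where M = 0.5 × (P + Q) is the mixture distribution.

M = 0.5 × (1/4, 1/4, 1/2) + 0.5 × (1/2, 1/4, 1/4) = (3/8, 1/4, 3/8)

D_KL(P||M) = 0.0613 bits
D_KL(Q||M) = 0.0613 bits

JSD(P||Q) = 0.5 × 0.0613 + 0.5 × 0.0613 = 0.0613 bits

Unlike KL divergence, JSD is symmetric and bounded: 0 ≤ JSD ≤ log(2).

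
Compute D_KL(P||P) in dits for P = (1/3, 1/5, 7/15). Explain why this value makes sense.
0.0000 dits

KL divergence satisfies the Gibbs inequality: D_KL(P||Q) ≥ 0 for all distributions P, Q.

D_KL(P||Q) = Σ p(x) log(p(x)/q(x))
Each term is p(x) × log_10(p(x)/p(x)) = p(x) × log_10(1) = 0, so the sum is 0.
D_KL(P||Q) = 0.0000 dits

When P = Q, the KL divergence is exactly 0, as there is no 'divergence' between identical distributions.

This non-negativity is a fundamental property: relative entropy cannot be negative because it measures how different Q is from P.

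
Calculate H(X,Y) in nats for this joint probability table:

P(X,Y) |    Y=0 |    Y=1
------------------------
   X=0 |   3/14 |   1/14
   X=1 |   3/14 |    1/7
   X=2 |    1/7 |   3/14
1.7348 nats

Joint entropy is H(X,Y) = -Σ_{x,y} p(x,y) log p(x,y).

Summing over all non-zero entries:
H(X,Y) = -[3/14·log_e(3/14) + 1/14·log_e(1/14) + 3/14·log_e(3/14) + 1/7·log_e(1/7) + 1/7·log_e(1/7) + 3/14·log_e(3/14)]
H(X,Y) = 1.7348 nats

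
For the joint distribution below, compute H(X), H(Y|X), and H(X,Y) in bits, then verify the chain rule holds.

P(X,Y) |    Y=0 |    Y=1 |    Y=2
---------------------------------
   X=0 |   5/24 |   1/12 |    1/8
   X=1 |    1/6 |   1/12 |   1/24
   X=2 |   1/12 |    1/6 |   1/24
H(X,Y) = 2.9864, H(X) = 1.5632, H(Y|X) = 1.4232 (all in bits)

Chain rule: H(X,Y) = H(X) + H(Y|X)

Left side — joint entropy directly:
H(X,Y) = -Σ p(x,y) log p(x,y) = 2.9864 bits

Right side — compute H(Y|X) from the conditional distributions:
P(X) = (5/12, 7/24, 7/24), so H(X) = 1.5632 bits
H(Y|X) = Σ_x P(X=x) · H(Y|X=x):
  P(Y|X=0) = (1/2, 1/5, 3/10), H(Y|X=0) = 1.4855, weight P(X=0) = 5/12
  P(Y|X=1) = (4/7, 2/7, 1/7), H(Y|X=1) = 1.3788, weight P(X=1) = 7/24
  P(Y|X=2) = (2/7, 4/7, 1/7), H(Y|X=2) = 1.3788, weight P(X=2) = 7/24
H(Y|X) = 1.4232 bits

H(X) + H(Y|X) = 1.5632 + 1.4232 = 2.9864 bits

Both sides equal 2.9864 bits. ✓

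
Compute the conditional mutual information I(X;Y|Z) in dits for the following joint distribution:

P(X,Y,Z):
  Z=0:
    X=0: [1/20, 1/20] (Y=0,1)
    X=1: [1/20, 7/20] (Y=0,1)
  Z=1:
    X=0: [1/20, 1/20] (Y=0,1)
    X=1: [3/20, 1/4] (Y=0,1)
0.0142 dits

Conditional mutual information: I(X;Y|Z) = H(X|Z) + H(Y|Z) - H(X,Y|Z)

H(Z) = 0.3010
H(X,Z) = 0.5184 → H(X|Z) = 0.2173
H(Y,Z) = 0.5558 → H(Y|Z) = 0.2548
H(X,Y,Z) = 0.7589 → H(X,Y|Z) = 0.4579

I(X;Y|Z) = 0.2173 + 0.2548 - 0.4579 = 0.0142 dits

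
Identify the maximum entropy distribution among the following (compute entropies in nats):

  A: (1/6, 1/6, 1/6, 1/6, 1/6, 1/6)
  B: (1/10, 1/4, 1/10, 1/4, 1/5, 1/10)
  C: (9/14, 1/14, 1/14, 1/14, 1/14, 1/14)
A

For a discrete distribution over n outcomes, entropy is maximized by the uniform distribution.

Computing entropies:
H(A) = 1.7918 nats
H(B) = 1.7058 nats
H(C) = 1.2266 nats

The uniform distribution (where all probabilities equal 1/6) achieves the maximum entropy of log_e(6) = 1.7918 nats.

Distribution A has the highest entropy.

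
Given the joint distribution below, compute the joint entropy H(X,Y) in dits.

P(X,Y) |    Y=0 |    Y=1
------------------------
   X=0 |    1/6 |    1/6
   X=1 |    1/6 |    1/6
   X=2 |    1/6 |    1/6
0.7782 dits

Joint entropy is H(X,Y) = -Σ_{x,y} p(x,y) log p(x,y).

Summing over all non-zero entries:
H(X,Y) = -[1/6·log_10(1/6) + 1/6·log_10(1/6) + 1/6·log_10(1/6) + 1/6·log_10(1/6) + 1/6·log_10(1/6) + 1/6·log_10(1/6)]
H(X,Y) = 0.7782 dits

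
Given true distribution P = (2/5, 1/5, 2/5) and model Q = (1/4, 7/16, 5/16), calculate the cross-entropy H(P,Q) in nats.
1.1851 nats

Cross-entropy: H(P,Q) = -Σ p(x) log q(x)

Alternatively: H(P,Q) = H(P) + D_KL(P||Q)
H(P) = 1.0549 nats
D_KL(P||Q) = 0.1302 nats

H(P,Q) = 1.0549 + 0.1302 = 1.1851 nats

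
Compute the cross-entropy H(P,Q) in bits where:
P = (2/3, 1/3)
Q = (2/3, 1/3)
0.9183 bits

Cross-entropy: H(P,Q) = -Σ p(x) log q(x)

Alternatively: H(P,Q) = H(P) + D_KL(P||Q)
H(P) = 0.9183 bits
D_KL(P||Q) = 0.0000 bits

H(P,Q) = 0.9183 + 0.0000 = 0.9183 bits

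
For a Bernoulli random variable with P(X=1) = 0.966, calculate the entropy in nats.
0.1484 nats

The binary entropy function is:
H(p) = -p log(p) - (1-p) log(1-p)

H(0.966) = -0.966 × log_e(0.966) - 0.034 × log_e(0.034)
H(0.966) = 0.1484 nats

Note: Binary entropy is maximized at p=0.5 (H=1 bit) and minimized at p=0 or p=1 (H=0).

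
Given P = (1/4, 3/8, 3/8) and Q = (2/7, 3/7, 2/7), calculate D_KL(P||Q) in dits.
0.0080 dits

KL divergence: D_KL(P||Q) = Σ p(x) log(p(x)/q(x))

Computing term by term:
  x=0: 1/4 × log_10[(1/4)/(2/7)] = 1/4 × -0.0580 = -0.0145
  x=1: 3/8 × log_10[(3/8)/(3/7)] = 3/8 × -0.0580 = -0.0217
  x=2: 3/8 × log_10[(3/8)/(2/7)] = 3/8 × 0.1181 = 0.0443

D_KL(P||Q) = 0.0080 dits

Note: KL divergence is always non-negative and equals 0 iff P = Q.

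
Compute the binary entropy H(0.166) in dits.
0.1952 dits

The binary entropy function is:
H(p) = -p log(p) - (1-p) log(1-p)

H(0.166) = -0.166 × log_10(0.166) - 0.834 × log_10(0.834)
H(0.166) = 0.1952 dits

Note: Binary entropy is maximized at p=0.5 (H=1 bit) and minimized at p=0 or p=1 (H=0).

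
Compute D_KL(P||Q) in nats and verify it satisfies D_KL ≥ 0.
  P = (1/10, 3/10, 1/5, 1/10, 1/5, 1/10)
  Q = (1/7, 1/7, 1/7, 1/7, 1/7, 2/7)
0.1809 nats

KL divergence satisfies the Gibbs inequality: D_KL(P||Q) ≥ 0 for all distributions P, Q.

D_KL(P||Q) = Σ p(x) log(p(x)/q(x))
Term by term:
  x=0: 1/10 × log_e[(1/10)/(1/7)] = -0.0357
  x=1: 3/10 × log_e[(3/10)/(1/7)] = 0.2226
  x=2: 1/5 × log_e[(1/5)/(1/7)] = 0.0673
  x=3: 1/10 × log_e[(1/10)/(1/7)] = -0.0357
  x=4: 1/5 × log_e[(1/5)/(1/7)] = 0.0673
  x=5: 1/10 × log_e[(1/10)/(2/7)] = -0.1050
D_KL(P||Q) = 0.1809 nats

D_KL(P||Q) = 0.1809 ≥ 0 ✓

This non-negativity is a fundamental property: relative entropy cannot be negative because it measures how different Q is from P.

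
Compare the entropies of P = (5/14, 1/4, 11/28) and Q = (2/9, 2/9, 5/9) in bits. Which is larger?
P

Computing entropies in bits:
H(P) = 1.5601
H(Q) = 1.4355

Distribution P has higher entropy.

Intuition: The distribution closer to uniform (more spread out) has higher entropy.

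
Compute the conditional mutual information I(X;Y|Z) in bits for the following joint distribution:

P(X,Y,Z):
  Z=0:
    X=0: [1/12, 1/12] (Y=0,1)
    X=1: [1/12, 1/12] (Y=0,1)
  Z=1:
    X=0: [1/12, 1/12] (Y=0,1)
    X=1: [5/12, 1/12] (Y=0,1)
0.0492 bits

Conditional mutual information: I(X;Y|Z) = H(X|Z) + H(Y|Z) - H(X,Y|Z)

H(Z) = 0.9183
H(X,Z) = 1.7925 → H(X|Z) = 0.8742
H(Y,Z) = 1.7925 → H(Y|Z) = 0.8742
H(X,Y,Z) = 2.6175 → H(X,Y|Z) = 1.6992

I(X;Y|Z) = 0.8742 + 0.8742 - 1.6992 = 0.0492 bits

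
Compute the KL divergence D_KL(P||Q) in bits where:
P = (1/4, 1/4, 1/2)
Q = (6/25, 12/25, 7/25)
0.1977 bits

KL divergence: D_KL(P||Q) = Σ p(x) log(p(x)/q(x))

Computing term by term:
  x=0: 1/4 × log_2[(1/4)/(6/25)] = 1/4 × 0.0589 = 0.0147
  x=1: 1/4 × log_2[(1/4)/(12/25)] = 1/4 × -0.9411 = -0.2353
  x=2: 1/2 × log_2[(1/2)/(7/25)] = 1/2 × 0.8365 = 0.4183

D_KL(P||Q) = 0.1977 bits

Note: KL divergence is always non-negative and equals 0 iff P = Q.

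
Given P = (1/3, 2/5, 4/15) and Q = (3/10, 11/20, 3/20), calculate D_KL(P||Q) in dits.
0.0266 dits

KL divergence: D_KL(P||Q) = Σ p(x) log(p(x)/q(x))

Computing term by term:
  x=0: 1/3 × log_10[(1/3)/(3/10)] = 1/3 × 0.0458 = 0.0153
  x=1: 2/5 × log_10[(2/5)/(11/20)] = 2/5 × -0.1383 = -0.0553
  x=2: 4/15 × log_10[(4/15)/(3/20)] = 4/15 × 0.2499 = 0.0666

D_KL(P||Q) = 0.0266 dits

Note: KL divergence is always non-negative and equals 0 iff P = Q.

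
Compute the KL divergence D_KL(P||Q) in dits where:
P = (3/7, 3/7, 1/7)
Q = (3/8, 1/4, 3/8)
0.0653 dits

KL divergence: D_KL(P||Q) = Σ p(x) log(p(x)/q(x))

Computing term by term:
  x=0: 3/7 × log_10[(3/7)/(3/8)] = 3/7 × 0.0580 = 0.0249
  x=1: 3/7 × log_10[(3/7)/(1/4)] = 3/7 × 0.2341 = 0.1003
  x=2: 1/7 × log_10[(1/7)/(3/8)] = 1/7 × -0.4191 = -0.0599

D_KL(P||Q) = 0.0653 dits

Note: KL divergence is always non-negative and equals 0 iff P = Q.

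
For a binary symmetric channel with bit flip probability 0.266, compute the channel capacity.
0.1643 bits

For a binary symmetric channel (BSC) with error probability p:
Capacity C = 1 - H(p) bits per symbol

where H(p) = -p log₂(p) - (1-p) log₂(1-p) is the binary entropy function.

H(0.266) = 0.8357 bits
C = 1 - 0.8357 = 0.1643 bits per symbol

This means we can reliably transmit up to 0.1643 bits of information per channel use.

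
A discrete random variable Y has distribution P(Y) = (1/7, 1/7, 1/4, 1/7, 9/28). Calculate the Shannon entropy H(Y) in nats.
1.5454 nats

Shannon entropy is H(X) = -Σ p(x) log p(x).

For P = (1/7, 1/7, 1/4, 1/7, 9/28):
H = -1/7 × log_e(1/7) -1/7 × log_e(1/7) -1/4 × log_e(1/4) -1/7 × log_e(1/7) -9/28 × log_e(9/28)
H = 1.5454 nats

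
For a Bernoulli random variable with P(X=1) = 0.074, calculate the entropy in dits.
0.1146 dits

The binary entropy function is:
H(p) = -p log(p) - (1-p) log(1-p)

H(0.074) = -0.074 × log_10(0.074) - 0.926 × log_10(0.926)
H(0.074) = 0.1146 dits

Note: Binary entropy is maximized at p=0.5 (H=1 bit) and minimized at p=0 or p=1 (H=0).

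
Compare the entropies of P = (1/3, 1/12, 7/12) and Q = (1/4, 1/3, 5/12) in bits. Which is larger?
Q

Computing entropies in bits:
H(P) = 1.2807
H(Q) = 1.5546

Distribution Q has higher entropy.

Intuition: The distribution closer to uniform (more spread out) has higher entropy.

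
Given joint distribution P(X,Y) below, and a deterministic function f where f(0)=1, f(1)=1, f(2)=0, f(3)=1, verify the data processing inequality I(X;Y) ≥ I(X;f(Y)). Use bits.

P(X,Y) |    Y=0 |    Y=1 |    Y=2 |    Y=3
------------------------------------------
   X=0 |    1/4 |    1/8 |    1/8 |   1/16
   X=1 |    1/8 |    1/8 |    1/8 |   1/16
I(X;Y) = 0.0193, I(X;f(Y)) = 0.0038, inequality holds: 0.0193 ≥ 0.0038

Data Processing Inequality: For any Markov chain X → Y → Z, we have I(X;Y) ≥ I(X;Z).

Here Z = f(Y) is a deterministic function of Y, forming X → Y → Z.

Original I(X;Y) = 0.0193 bits

After applying f:
P(X,Z) where Z=f(Y):
- P(X,Z=0) = P(X,Y=2)
- P(X,Z=1) = P(X,Y=0) + P(X,Y=1) + P(X,Y=3)

I(X;Z) = I(X;f(Y)) = 0.0038 bits

Verification: 0.0193 ≥ 0.0038 ✓

Information cannot be created by processing; the function f can only lose information about X.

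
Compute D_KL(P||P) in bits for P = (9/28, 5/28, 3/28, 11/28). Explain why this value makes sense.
0.0000 bits

KL divergence satisfies the Gibbs inequality: D_KL(P||Q) ≥ 0 for all distributions P, Q.

D_KL(P||Q) = Σ p(x) log(p(x)/q(x))
Each term is p(x) × log_2(p(x)/p(x)) = p(x) × log_2(1) = 0, so the sum is 0.
D_KL(P||Q) = 0.0000 bits

When P = Q, the KL divergence is exactly 0, as there is no 'divergence' between identical distributions.

This non-negativity is a fundamental property: relative entropy cannot be negative because it measures how different Q is from P.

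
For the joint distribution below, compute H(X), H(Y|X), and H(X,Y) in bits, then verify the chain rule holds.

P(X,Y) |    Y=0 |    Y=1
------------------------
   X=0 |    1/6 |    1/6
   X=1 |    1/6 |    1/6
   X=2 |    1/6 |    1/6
H(X,Y) = 2.5850, H(X) = 1.5850, H(Y|X) = 1.0000 (all in bits)

Chain rule: H(X,Y) = H(X) + H(Y|X)

Left side — joint entropy directly:
H(X,Y) = -Σ p(x,y) log p(x,y) = 2.5850 bits

Right side — compute H(Y|X) from the conditional distributions:
P(X) = (1/3, 1/3, 1/3), so H(X) = 1.5850 bits
H(Y|X) = Σ_x P(X=x) · H(Y|X=x):
  P(Y|X=0) = (1/2, 1/2), H(Y|X=0) = 1.0000, weight P(X=0) = 1/3
  P(Y|X=1) = (1/2, 1/2), H(Y|X=1) = 1.0000, weight P(X=1) = 1/3
  P(Y|X=2) = (1/2, 1/2), H(Y|X=2) = 1.0000, weight P(X=2) = 1/3
H(Y|X) = 1.0000 bits

H(X) + H(Y|X) = 1.5850 + 1.0000 = 2.5850 bits

Both sides equal 2.5850 bits. ✓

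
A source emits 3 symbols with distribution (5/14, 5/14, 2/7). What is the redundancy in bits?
0.0076 bits

Redundancy measures how far a source is from maximum entropy:
R = H_max - H(X)

Maximum entropy for 3 symbols: H_max = log_2(3) = 1.5850 bits
Actual entropy: H(X) = 1.5774 bits
Redundancy: R = 1.5850 - 1.5774 = 0.0076 bits

This redundancy represents potential for compression: the source could be compressed by 0.0076 bits per symbol.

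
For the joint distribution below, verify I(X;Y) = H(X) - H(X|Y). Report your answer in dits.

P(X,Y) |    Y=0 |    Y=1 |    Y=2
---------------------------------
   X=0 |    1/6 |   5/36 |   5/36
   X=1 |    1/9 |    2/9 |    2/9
I(X;Y) = 0.0082 dits

Mutual information has multiple equivalent forms:
- I(X;Y) = H(X) - H(X|Y)
- I(X;Y) = H(Y) - H(Y|X)
- I(X;Y) = H(X) + H(Y) - H(X,Y)

Computing all quantities:
H(X) = 0.2983, H(Y) = 0.4740, H(X,Y) = 0.7642
H(X|Y) = 0.2902, H(Y|X) = 0.4658

Verification:
H(X) - H(X|Y) = 0.2983 - 0.2902 = 0.0082
H(Y) - H(Y|X) = 0.4740 - 0.4658 = 0.0082
H(X) + H(Y) - H(X,Y) = 0.2983 + 0.4740 - 0.7642 = 0.0082

All forms give I(X;Y) = 0.0082 dits. ✓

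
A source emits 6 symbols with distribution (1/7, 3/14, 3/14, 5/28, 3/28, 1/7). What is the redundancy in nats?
0.0286 nats

Redundancy measures how far a source is from maximum entropy:
R = H_max - H(X)

Maximum entropy for 6 symbols: H_max = log_e(6) = 1.7918 nats
Actual entropy: H(X) = 1.7631 nats
Redundancy: R = 1.7918 - 1.7631 = 0.0286 nats

This redundancy represents potential for compression: the source could be compressed by 0.0286 nats per symbol.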